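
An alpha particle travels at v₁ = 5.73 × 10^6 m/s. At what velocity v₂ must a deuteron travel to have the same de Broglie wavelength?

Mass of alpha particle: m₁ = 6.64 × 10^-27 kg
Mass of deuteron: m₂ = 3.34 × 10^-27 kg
v₂ = 1.14 × 10^7 m/s

For equal de Broglie wavelengths: λ₁ = λ₂

h/(m₁v₁) = h/(m₂v₂)
m₁v₁ = m₂v₂
v₂ = v₁ · (m₁/m₂)

v₂ = 5.73 × 10^6 m/s × (6.64 × 10^-27 kg / 3.34 × 10^-27 kg)
v₂ = 1.14 × 10^7 m/s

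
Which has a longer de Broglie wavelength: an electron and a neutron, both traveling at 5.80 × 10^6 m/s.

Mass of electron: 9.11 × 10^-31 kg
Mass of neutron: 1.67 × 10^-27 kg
The electron has the longer wavelength.

Using λ = h/(mv), since both particles have the same velocity, the wavelength depends only on mass.

For electron: λ₁ = h/(m₁v) = 1.25 × 10^-10 m
For neutron: λ₂ = h/(m₂v) = 6.84 × 10^-14 m

Since λ ∝ 1/m at constant velocity, the lighter particle has the longer wavelength.

The electron has the longer de Broglie wavelength.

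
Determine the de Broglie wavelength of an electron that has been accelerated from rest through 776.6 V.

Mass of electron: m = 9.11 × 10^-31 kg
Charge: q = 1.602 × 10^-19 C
4.40 × 10^-11 m

When a particle is accelerated through voltage V, it gains kinetic energy KE = qV.

The de Broglie wavelength is then λ = h/√(2mqV):

λ = h/√(2mqV)
λ = (6.626 × 10^-34 J·s) / √(2 × 9.11 × 10^-31 kg × 1.602 × 10^-19 C × 776.6 V)
λ = 4.40 × 10^-11 m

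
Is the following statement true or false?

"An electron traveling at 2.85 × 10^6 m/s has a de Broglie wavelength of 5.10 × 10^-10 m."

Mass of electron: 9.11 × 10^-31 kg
False

The claim is incorrect.

Using λ = h/(mv):
λ = (6.626 × 10^-34 J·s) / (9.11 × 10^-31 kg × 2.85 × 10^6 m/s)
λ = 2.55 × 10^-10 m

The actual wavelength differs from the claimed 5.10 × 10^-10 m.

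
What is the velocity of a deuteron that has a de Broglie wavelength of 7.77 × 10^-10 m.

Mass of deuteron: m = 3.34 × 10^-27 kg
2.55 × 10^2 m/s

From the de Broglie relation λ = h/(mv), we solve for v:

v = h/(mλ)
v = (6.626 × 10^-34 J·s) / (3.34 × 10^-27 kg × 7.77 × 10^-10 m)
v = 2.55 × 10^2 m/s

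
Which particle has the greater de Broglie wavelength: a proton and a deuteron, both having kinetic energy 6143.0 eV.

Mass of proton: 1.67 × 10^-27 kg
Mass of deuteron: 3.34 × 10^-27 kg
The proton has the longer wavelength.

Using λ = h/√(2mKE):

For proton: λ₁ = h/√(2m₁KE) = 3.65 × 10^-13 m
For deuteron: λ₂ = h/√(2m₂KE) = 2.58 × 10^-13 m

Since λ ∝ 1/√m at constant kinetic energy, the lighter particle has the longer wavelength.

The proton has the longer de Broglie wavelength.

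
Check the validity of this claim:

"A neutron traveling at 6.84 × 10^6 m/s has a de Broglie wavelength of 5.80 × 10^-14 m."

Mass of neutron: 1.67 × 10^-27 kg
True

The claim is correct.

Using λ = h/(mv):
λ = (6.626 × 10^-34 J·s) / (1.67 × 10^-27 kg × 6.84 × 10^6 m/s)
λ = 5.80 × 10^-14 m

This matches the claimed value.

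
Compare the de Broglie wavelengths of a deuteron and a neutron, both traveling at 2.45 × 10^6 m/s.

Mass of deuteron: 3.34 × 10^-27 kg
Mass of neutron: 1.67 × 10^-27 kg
The neutron has the longer wavelength.

Using λ = h/(mv), since both particles have the same velocity, the wavelength depends only on mass.

For deuteron: λ₁ = h/(m₁v) = 8.10 × 10^-14 m
For neutron: λ₂ = h/(m₂v) = 1.62 × 10^-13 m

Since λ ∝ 1/m at constant velocity, the lighter particle has the longer wavelength.

The neutron has the longer de Broglie wavelength.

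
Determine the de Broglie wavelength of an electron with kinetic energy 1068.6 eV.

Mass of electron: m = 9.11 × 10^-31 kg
3.75 × 10^-11 m

Using λ = h/√(2mKE):

First convert KE to Joules: KE = 1068.6 eV = 1.712 × 10^-16 J

λ = h/√(2mKE)
λ = (6.626 × 10^-34 J·s) / √(2 × 9.11 × 10^-31 kg × 1.712 × 10^-16 J)
λ = 3.75 × 10^-11 m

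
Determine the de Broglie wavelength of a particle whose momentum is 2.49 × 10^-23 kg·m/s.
2.66 × 10^-11 m

Using the de Broglie relation λ = h/p:

λ = h/p
λ = (6.626 × 10^-34 J·s) / (2.49 × 10^-23 kg·m/s)
λ = 2.66 × 10^-11 m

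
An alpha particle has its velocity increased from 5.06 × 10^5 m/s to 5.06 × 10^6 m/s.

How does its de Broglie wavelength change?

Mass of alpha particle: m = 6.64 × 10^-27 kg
The wavelength decreases by a factor of 10.

Using λ = h/(mv):

Initial wavelength: λ₁ = h/(mv₁) = 1.97 × 10^-13 m
Final wavelength: λ₂ = h/(mv₂) = 1.97 × 10^-14 m

Since λ ∝ 1/v, when velocity increases by a factor of 10, the wavelength decreases by a factor of 10.

λ₂/λ₁ = v₁/v₂ = 1/10

The wavelength decreases by a factor of 10.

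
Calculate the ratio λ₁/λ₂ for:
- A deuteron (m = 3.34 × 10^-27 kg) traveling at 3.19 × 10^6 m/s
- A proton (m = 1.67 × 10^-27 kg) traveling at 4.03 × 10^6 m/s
λ₁/λ₂ = 0.632

Using λ = h/(mv):

λ₁ = h/(m₁v₁) = 6.22 × 10^-14 m
λ₂ = h/(m₂v₂) = 9.85 × 10^-14 m

Ratio λ₁/λ₂ = (m₂v₂)/(m₁v₁)
         = (1.67 × 10^-27 kg × 4.03 × 10^6 m/s) / (3.34 × 10^-27 kg × 3.19 × 10^6 m/s)
         = 0.632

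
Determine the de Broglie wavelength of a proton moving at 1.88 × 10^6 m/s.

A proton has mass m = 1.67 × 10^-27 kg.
2.11 × 10^-13 m

Using the de Broglie relation λ = h/(mv):

λ = h/(mv)
λ = (6.626 × 10^-34 J·s) / (1.67 × 10^-27 kg × 1.88 × 10^6 m/s)
λ = 2.11 × 10^-13 m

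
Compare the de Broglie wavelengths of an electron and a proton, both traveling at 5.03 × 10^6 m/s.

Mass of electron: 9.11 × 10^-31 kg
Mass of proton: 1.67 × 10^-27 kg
The electron has the longer wavelength.

Using λ = h/(mv), since both particles have the same velocity, the wavelength depends only on mass.

For electron: λ₁ = h/(m₁v) = 1.45 × 10^-10 m
For proton: λ₂ = h/(m₂v) = 7.89 × 10^-14 m

Since λ ∝ 1/m at constant velocity, the lighter particle has the longer wavelength.

The electron has the longer de Broglie wavelength.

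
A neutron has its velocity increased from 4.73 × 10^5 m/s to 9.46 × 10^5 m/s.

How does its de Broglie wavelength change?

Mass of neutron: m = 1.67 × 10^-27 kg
The wavelength decreases by a factor of 2.

Using λ = h/(mv):

Initial wavelength: λ₁ = h/(mv₁) = 8.39 × 10^-13 m
Final wavelength: λ₂ = h/(mv₂) = 4.19 × 10^-13 m

Since λ ∝ 1/v, when velocity increases by a factor of 2, the wavelength decreases by a factor of 2.

λ₂/λ₁ = v₁/v₂ = 1/2

The wavelength decreases by a factor of 2.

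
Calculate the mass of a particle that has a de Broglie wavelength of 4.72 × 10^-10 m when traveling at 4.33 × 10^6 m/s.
3.24 × 10^-31 kg

From the de Broglie relation λ = h/(mv), we solve for m:

m = h/(λv)
m = (6.626 × 10^-34 J·s) / (4.72 × 10^-10 m × 4.33 × 10^6 m/s)
m = 3.24 × 10^-31 kg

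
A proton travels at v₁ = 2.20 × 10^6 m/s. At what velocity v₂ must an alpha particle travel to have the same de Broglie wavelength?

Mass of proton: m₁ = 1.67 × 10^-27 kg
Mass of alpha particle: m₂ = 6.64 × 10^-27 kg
v₂ = 5.53 × 10^5 m/s

For equal de Broglie wavelengths: λ₁ = λ₂

h/(m₁v₁) = h/(m₂v₂)
m₁v₁ = m₂v₂
v₂ = v₁ · (m₁/m₂)

v₂ = 2.20 × 10^6 m/s × (1.67 × 10^-27 kg / 6.64 × 10^-27 kg)
v₂ = 5.53 × 10^5 m/s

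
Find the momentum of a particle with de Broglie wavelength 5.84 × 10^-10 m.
1.13 × 10^-24 kg·m/s

From the de Broglie relation λ = h/p, we solve for p:

p = h/λ
p = (6.626 × 10^-34 J·s) / (5.84 × 10^-10 m)
p = 1.13 × 10^-24 kg·m/s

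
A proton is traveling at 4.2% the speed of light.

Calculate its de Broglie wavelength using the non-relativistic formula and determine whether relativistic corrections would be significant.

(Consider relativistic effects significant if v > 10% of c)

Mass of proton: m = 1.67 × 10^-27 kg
No, relativistic corrections are not needed.

Using the non-relativistic de Broglie formula λ = h/(mv):

v = 4.2% × c = 1.259 × 10^7 m/s

λ = h/(mv)
λ = (6.626 × 10^-34 J·s) / (1.67 × 10^-27 kg × 1.259 × 10^7 m/s)
λ = 3.15 × 10^-14 m

Since v = 4.2% of c < 10% of c, relativistic corrections are NOT significant and this non-relativistic result is a good approximation.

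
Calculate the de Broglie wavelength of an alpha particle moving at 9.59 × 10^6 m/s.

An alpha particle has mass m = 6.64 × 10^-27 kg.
1.04 × 10^-14 m

Using the de Broglie relation λ = h/(mv):

λ = h/(mv)
λ = (6.626 × 10^-34 J·s) / (6.64 × 10^-27 kg × 9.59 × 10^6 m/s)
λ = 1.04 × 10^-14 m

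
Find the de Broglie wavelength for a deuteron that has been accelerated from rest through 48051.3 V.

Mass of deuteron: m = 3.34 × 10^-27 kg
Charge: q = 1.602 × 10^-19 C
9.24 × 10^-14 m

When a particle is accelerated through voltage V, it gains kinetic energy KE = qV.

The de Broglie wavelength is then λ = h/√(2mqV):

λ = h/√(2mqV)
λ = (6.626 × 10^-34 J·s) / √(2 × 3.34 × 10^-27 kg × 1.602 × 10^-19 C × 48051.3 V)
λ = 9.24 × 10^-14 m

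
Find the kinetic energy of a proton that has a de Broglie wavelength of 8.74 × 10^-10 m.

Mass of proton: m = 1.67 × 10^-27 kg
1.72 × 10^-22 J (or 1.07 × 10^-3 eV)

From λ = h/√(2mKE), we solve for KE:

λ² = h²/(2mKE)
KE = h²/(2mλ²)
KE = (6.626 × 10^-34 J·s)² / (2 × 1.67 × 10^-27 kg × (8.74 × 10^-10 m)²)
KE = 1.72 × 10^-22 J
KE = 1.07 × 10^-3 eV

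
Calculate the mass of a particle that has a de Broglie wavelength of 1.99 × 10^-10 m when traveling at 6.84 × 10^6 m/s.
4.87 × 10^-31 kg

From the de Broglie relation λ = h/(mv), we solve for m:

m = h/(λv)
m = (6.626 × 10^-34 J·s) / (1.99 × 10^-10 m × 6.84 × 10^6 m/s)
m = 4.87 × 10^-31 kg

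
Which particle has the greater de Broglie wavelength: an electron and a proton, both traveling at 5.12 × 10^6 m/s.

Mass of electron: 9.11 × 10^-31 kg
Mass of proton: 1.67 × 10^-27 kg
The electron has the longer wavelength.

Using λ = h/(mv), since both particles have the same velocity, the wavelength depends only on mass.

For electron: λ₁ = h/(m₁v) = 1.42 × 10^-10 m
For proton: λ₂ = h/(m₂v) = 7.75 × 10^-14 m

Since λ ∝ 1/m at constant velocity, the lighter particle has the longer wavelength.

The electron has the longer de Broglie wavelength.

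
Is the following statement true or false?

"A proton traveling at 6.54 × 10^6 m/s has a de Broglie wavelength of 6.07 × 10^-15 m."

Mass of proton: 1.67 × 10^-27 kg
False

The claim is incorrect.

Using λ = h/(mv):
λ = (6.626 × 10^-34 J·s) / (1.67 × 10^-27 kg × 6.54 × 10^6 m/s)
λ = 6.07 × 10^-14 m

The actual wavelength differs from the claimed 6.07 × 10^-15 m.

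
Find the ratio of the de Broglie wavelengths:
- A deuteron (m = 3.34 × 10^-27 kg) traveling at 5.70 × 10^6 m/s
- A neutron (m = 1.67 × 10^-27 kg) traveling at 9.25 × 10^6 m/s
λ₁/λ₂ = 0.811

Using λ = h/(mv):

λ₁ = h/(m₁v₁) = 3.48 × 10^-14 m
λ₂ = h/(m₂v₂) = 4.29 × 10^-14 m

Ratio λ₁/λ₂ = (m₂v₂)/(m₁v₁)
         = (1.67 × 10^-27 kg × 9.25 × 10^6 m/s) / (3.34 × 10^-27 kg × 5.70 × 10^6 m/s)
         = 0.811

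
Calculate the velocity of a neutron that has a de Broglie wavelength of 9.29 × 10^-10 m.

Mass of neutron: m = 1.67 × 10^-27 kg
4.27 × 10^2 m/s

From the de Broglie relation λ = h/(mv), we solve for v:

v = h/(mλ)
v = (6.626 × 10^-34 J·s) / (1.67 × 10^-27 kg × 9.29 × 10^-10 m)
v = 4.27 × 10^2 m/s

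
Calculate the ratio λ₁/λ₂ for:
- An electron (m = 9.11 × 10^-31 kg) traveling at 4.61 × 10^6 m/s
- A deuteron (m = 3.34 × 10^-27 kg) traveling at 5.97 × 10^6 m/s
λ₁/λ₂ = 4.75 × 10^3

Using λ = h/(mv):

λ₁ = h/(m₁v₁) = 1.58 × 10^-10 m
λ₂ = h/(m₂v₂) = 3.32 × 10^-14 m

Ratio λ₁/λ₂ = (m₂v₂)/(m₁v₁)
         = (3.34 × 10^-27 kg × 5.97 × 10^6 m/s) / (9.11 × 10^-31 kg × 4.61 × 10^6 m/s)
         = 4.75 × 10^3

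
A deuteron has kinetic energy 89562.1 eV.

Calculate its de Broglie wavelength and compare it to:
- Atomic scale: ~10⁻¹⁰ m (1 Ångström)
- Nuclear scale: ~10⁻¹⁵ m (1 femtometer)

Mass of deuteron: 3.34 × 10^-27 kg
λ = 6.77 × 10^-14 m, which is between nuclear and atomic scales.

Using λ = h/√(2mKE):

KE = 89562.1 eV = 1.435 × 10^-14 J

λ = h/√(2mKE)
λ = (6.626 × 10^-34 J·s) / √(2 × 3.34 × 10^-27 kg × 1.435 × 10^-14 J)
λ = 6.77 × 10^-14 m

Comparison:
- Atomic scale (10⁻¹⁰ m): λ is 0.00068× this size
- Nuclear scale (10⁻¹⁵ m): λ is 68× this size

The wavelength is between nuclear and atomic scales.

This wavelength is appropriate for probing atomic structure but too large for nuclear physics experiments.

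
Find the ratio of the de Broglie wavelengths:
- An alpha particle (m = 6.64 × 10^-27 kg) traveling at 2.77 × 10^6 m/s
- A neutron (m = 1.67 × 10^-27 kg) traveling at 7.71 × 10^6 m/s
λ₁/λ₂ = 0.700

Using λ = h/(mv):

λ₁ = h/(m₁v₁) = 3.60 × 10^-14 m
λ₂ = h/(m₂v₂) = 5.15 × 10^-14 m

Ratio λ₁/λ₂ = (m₂v₂)/(m₁v₁)
         = (1.67 × 10^-27 kg × 7.71 × 10^6 m/s) / (6.64 × 10^-27 kg × 2.77 × 10^6 m/s)
         = 0.700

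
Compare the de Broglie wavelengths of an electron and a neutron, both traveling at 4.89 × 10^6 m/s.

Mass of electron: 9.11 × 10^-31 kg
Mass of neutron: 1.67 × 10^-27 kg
The electron has the longer wavelength.

Using λ = h/(mv), since both particles have the same velocity, the wavelength depends only on mass.

For electron: λ₁ = h/(m₁v) = 1.49 × 10^-10 m
For neutron: λ₂ = h/(m₂v) = 8.11 × 10^-14 m

Since λ ∝ 1/m at constant velocity, the lighter particle has the longer wavelength.

The electron has the longer de Broglie wavelength.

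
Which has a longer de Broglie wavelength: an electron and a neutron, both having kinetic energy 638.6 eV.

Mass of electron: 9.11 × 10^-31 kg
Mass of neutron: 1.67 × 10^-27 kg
The electron has the longer wavelength.

Using λ = h/√(2mKE):

For electron: λ₁ = h/√(2m₁KE) = 4.85 × 10^-11 m
For neutron: λ₂ = h/√(2m₂KE) = 1.13 × 10^-12 m

Since λ ∝ 1/√m at constant kinetic energy, the lighter particle has the longer wavelength.

The electron has the longer de Broglie wavelength.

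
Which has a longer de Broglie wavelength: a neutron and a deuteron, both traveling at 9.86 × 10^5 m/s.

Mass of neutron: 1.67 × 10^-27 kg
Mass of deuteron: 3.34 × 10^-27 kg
The neutron has the longer wavelength.

Using λ = h/(mv), since both particles have the same velocity, the wavelength depends only on mass.

For neutron: λ₁ = h/(m₁v) = 4.02 × 10^-13 m
For deuteron: λ₂ = h/(m₂v) = 2.01 × 10^-13 m

Since λ ∝ 1/m at constant velocity, the lighter particle has the longer wavelength.

The neutron has the longer de Broglie wavelength.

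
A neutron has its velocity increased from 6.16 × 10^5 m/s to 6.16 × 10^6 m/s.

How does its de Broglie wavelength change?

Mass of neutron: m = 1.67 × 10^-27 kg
The wavelength decreases by a factor of 10.

Using λ = h/(mv):

Initial wavelength: λ₁ = h/(mv₁) = 6.44 × 10^-13 m
Final wavelength: λ₂ = h/(mv₂) = 6.44 × 10^-14 m

Since λ ∝ 1/v, when velocity increases by a factor of 10, the wavelength decreases by a factor of 10.

λ₂/λ₁ = v₁/v₂ = 1/10

The wavelength decreases by a factor of 10.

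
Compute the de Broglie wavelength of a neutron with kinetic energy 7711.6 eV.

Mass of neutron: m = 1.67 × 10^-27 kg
3.26 × 10^-13 m

Using λ = h/√(2mKE):

First convert KE to Joules: KE = 7711.6 eV = 1.236 × 10^-15 J

λ = h/√(2mKE)
λ = (6.626 × 10^-34 J·s) / √(2 × 1.67 × 10^-27 kg × 1.236 × 10^-15 J)
λ = 3.26 × 10^-13 m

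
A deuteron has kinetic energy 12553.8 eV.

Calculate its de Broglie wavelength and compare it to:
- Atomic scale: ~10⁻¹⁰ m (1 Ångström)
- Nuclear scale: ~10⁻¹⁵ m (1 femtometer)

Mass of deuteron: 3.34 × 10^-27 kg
λ = 1.81 × 10^-13 m, which is between nuclear and atomic scales.

Using λ = h/√(2mKE):

KE = 12553.8 eV = 2.011 × 10^-15 J

λ = h/√(2mKE)
λ = (6.626 × 10^-34 J·s) / √(2 × 3.34 × 10^-27 kg × 2.011 × 10^-15 J)
λ = 1.81 × 10^-13 m

Comparison:
- Atomic scale (10⁻¹⁰ m): λ is 0.0018× this size
- Nuclear scale (10⁻¹⁵ m): λ is 1.8e+02× this size

The wavelength is between nuclear and atomic scales.

This wavelength is appropriate for probing atomic structure but too large for nuclear physics experiments.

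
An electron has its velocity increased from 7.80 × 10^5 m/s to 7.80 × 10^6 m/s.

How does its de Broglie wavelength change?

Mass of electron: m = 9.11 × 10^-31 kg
The wavelength decreases by a factor of 10.

Using λ = h/(mv):

Initial wavelength: λ₁ = h/(mv₁) = 9.32 × 10^-10 m
Final wavelength: λ₂ = h/(mv₂) = 9.32 × 10^-11 m

Since λ ∝ 1/v, when velocity increases by a factor of 10, the wavelength decreases by a factor of 10.

λ₂/λ₁ = v₁/v₂ = 1/10

The wavelength decreases by a factor of 10.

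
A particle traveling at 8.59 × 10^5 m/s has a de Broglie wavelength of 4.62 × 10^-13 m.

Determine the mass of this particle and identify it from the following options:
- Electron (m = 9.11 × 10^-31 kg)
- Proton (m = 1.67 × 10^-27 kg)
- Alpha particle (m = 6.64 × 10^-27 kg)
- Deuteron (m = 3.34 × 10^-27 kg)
The particle is a proton.

From λ = h/(mv), solve for mass:

m = h/(λv)
m = (6.626 × 10^-34 J·s) / (4.62 × 10^-13 m × 8.59 × 10^5 m/s)
m = 1.67 × 10^-27 kg

Comparing with the listed masses, this is closest to a proton.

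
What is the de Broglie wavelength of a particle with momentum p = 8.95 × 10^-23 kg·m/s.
7.40 × 10^-12 m

Using the de Broglie relation λ = h/p:

λ = h/p
λ = (6.626 × 10^-34 J·s) / (8.95 × 10^-23 kg·m/s)
λ = 7.40 × 10^-12 m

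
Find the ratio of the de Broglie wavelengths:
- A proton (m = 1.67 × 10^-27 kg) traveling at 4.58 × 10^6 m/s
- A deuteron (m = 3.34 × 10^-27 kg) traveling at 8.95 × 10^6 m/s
λ₁/λ₂ = 3.91

Using λ = h/(mv):

λ₁ = h/(m₁v₁) = 8.66 × 10^-14 m
λ₂ = h/(m₂v₂) = 2.22 × 10^-14 m

Ratio λ₁/λ₂ = (m₂v₂)/(m₁v₁)
         = (3.34 × 10^-27 kg × 8.95 × 10^6 m/s) / (1.67 × 10^-27 kg × 4.58 × 10^6 m/s)
         = 3.91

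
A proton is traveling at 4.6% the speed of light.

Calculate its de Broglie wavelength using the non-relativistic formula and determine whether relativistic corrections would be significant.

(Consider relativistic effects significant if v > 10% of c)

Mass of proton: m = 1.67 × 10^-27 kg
No, relativistic corrections are not needed.

Using the non-relativistic de Broglie formula λ = h/(mv):

v = 4.6% × c = 1.379 × 10^7 m/s

λ = h/(mv)
λ = (6.626 × 10^-34 J·s) / (1.67 × 10^-27 kg × 1.379 × 10^7 m/s)
λ = 2.88 × 10^-14 m

Since v = 4.6% of c < 10% of c, relativistic corrections are NOT significant and this non-relativistic result is a good approximation.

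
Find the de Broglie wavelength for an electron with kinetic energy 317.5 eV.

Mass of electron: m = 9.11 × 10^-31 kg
6.88 × 10^-11 m

Using λ = h/√(2mKE):

First convert KE to Joules: KE = 317.5 eV = 5.087 × 10^-17 J

λ = h/√(2mKE)
λ = (6.626 × 10^-34 J·s) / √(2 × 9.11 × 10^-31 kg × 5.087 × 10^-17 J)
λ = 6.88 × 10^-11 m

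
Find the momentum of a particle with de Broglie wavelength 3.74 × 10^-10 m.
1.77 × 10^-24 kg·m/s

From the de Broglie relation λ = h/p, we solve for p:

p = h/λ
p = (6.626 × 10^-34 J·s) / (3.74 × 10^-10 m)
p = 1.77 × 10^-24 kg·m/s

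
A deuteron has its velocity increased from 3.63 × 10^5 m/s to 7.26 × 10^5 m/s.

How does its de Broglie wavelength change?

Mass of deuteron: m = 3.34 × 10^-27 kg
The wavelength decreases by a factor of 2.

Using λ = h/(mv):

Initial wavelength: λ₁ = h/(mv₁) = 5.47 × 10^-13 m
Final wavelength: λ₂ = h/(mv₂) = 2.73 × 10^-13 m

Since λ ∝ 1/v, when velocity increases by a factor of 2, the wavelength decreases by a factor of 2.

λ₂/λ₁ = v₁/v₂ = 1/2

The wavelength decreases by a factor of 2.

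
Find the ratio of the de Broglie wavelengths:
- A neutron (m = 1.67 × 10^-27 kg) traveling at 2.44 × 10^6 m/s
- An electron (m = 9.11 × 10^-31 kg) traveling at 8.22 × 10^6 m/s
λ₁/λ₂ = 1.84 × 10^-3

Using λ = h/(mv):

λ₁ = h/(m₁v₁) = 1.63 × 10^-13 m
λ₂ = h/(m₂v₂) = 8.85 × 10^-11 m

Ratio λ₁/λ₂ = (m₂v₂)/(m₁v₁)
         = (9.11 × 10^-31 kg × 8.22 × 10^6 m/s) / (1.67 × 10^-27 kg × 2.44 × 10^6 m/s)
         = 1.84 × 10^-3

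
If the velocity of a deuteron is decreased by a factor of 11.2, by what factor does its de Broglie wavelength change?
The wavelength increases by a factor of 11.2.

From λ = h/(mv), the wavelength is inversely proportional to velocity:

λ ∝ 1/v

If v → v/11.2, then λ → 11.2λ

When velocity is decreased by a factor of 11.2, the wavelength increases by a factor of 11.2.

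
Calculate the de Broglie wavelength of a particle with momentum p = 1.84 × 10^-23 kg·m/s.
3.60 × 10^-11 m

Using the de Broglie relation λ = h/p:

λ = h/p
λ = (6.626 × 10^-34 J·s) / (1.84 × 10^-23 kg·m/s)
λ = 3.60 × 10^-11 m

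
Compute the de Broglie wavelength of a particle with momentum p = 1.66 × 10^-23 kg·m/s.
3.99 × 10^-11 m

Using the de Broglie relation λ = h/p:

λ = h/p
λ = (6.626 × 10^-34 J·s) / (1.66 × 10^-23 kg·m/s)
λ = 3.99 × 10^-11 m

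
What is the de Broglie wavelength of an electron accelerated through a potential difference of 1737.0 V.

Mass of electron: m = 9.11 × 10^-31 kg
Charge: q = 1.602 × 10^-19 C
2.94 × 10^-11 m

When a particle is accelerated through voltage V, it gains kinetic energy KE = qV.

The de Broglie wavelength is then λ = h/√(2mqV):

λ = h/√(2mqV)
λ = (6.626 × 10^-34 J·s) / √(2 × 9.11 × 10^-31 kg × 1.602 × 10^-19 C × 1737.0 V)
λ = 2.94 × 10^-11 m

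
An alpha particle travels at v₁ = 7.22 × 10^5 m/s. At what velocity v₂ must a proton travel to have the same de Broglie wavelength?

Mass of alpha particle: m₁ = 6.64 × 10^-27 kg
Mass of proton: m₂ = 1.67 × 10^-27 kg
v₂ = 2.87 × 10^6 m/s

For equal de Broglie wavelengths: λ₁ = λ₂

h/(m₁v₁) = h/(m₂v₂)
m₁v₁ = m₂v₂
v₂ = v₁ · (m₁/m₂)

v₂ = 7.22 × 10^5 m/s × (6.64 × 10^-27 kg / 1.67 × 10^-27 kg)
v₂ = 2.87 × 10^6 m/s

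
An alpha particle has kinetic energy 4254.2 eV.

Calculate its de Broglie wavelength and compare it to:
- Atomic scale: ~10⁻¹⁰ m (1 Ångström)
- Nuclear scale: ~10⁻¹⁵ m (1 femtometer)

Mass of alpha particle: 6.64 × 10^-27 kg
λ = 2.20 × 10^-13 m, which is between nuclear and atomic scales.

Using λ = h/√(2mKE):

KE = 4254.2 eV = 6.816 × 10^-16 J

λ = h/√(2mKE)
λ = (6.626 × 10^-34 J·s) / √(2 × 6.64 × 10^-27 kg × 6.816 × 10^-16 J)
λ = 2.20 × 10^-13 m

Comparison:
- Atomic scale (10⁻¹⁰ m): λ is 0.0022× this size
- Nuclear scale (10⁻¹⁵ m): λ is 2.2e+02× this size

The wavelength is between nuclear and atomic scales.

This wavelength is appropriate for probing atomic structure but too large for nuclear physics experiments.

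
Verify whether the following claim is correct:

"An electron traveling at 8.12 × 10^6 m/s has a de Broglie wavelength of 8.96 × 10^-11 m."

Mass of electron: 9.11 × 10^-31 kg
True

The claim is correct.

Using λ = h/(mv):
λ = (6.626 × 10^-34 J·s) / (9.11 × 10^-31 kg × 8.12 × 10^6 m/s)
λ = 8.96 × 10^-11 m

This matches the claimed value.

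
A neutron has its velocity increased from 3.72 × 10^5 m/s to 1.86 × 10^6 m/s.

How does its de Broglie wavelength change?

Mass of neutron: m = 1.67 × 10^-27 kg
The wavelength decreases by a factor of 5.

Using λ = h/(mv):

Initial wavelength: λ₁ = h/(mv₁) = 1.07 × 10^-12 m
Final wavelength: λ₂ = h/(mv₂) = 2.13 × 10^-13 m

Since λ ∝ 1/v, when velocity increases by a factor of 5, the wavelength decreases by a factor of 5.

λ₂/λ₁ = v₁/v₂ = 1/5

The wavelength decreases by a factor of 5.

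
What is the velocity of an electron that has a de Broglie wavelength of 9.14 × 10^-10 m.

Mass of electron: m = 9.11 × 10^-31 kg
7.96 × 10^5 m/s

From the de Broglie relation λ = h/(mv), we solve for v:

v = h/(mλ)
v = (6.626 × 10^-34 J·s) / (9.11 × 10^-31 kg × 9.14 × 10^-10 m)
v = 7.96 × 10^5 m/s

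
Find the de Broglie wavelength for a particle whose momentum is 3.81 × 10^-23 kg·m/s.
1.74 × 10^-11 m

Using the de Broglie relation λ = h/p:

λ = h/p
λ = (6.626 × 10^-34 J·s) / (3.81 × 10^-23 kg·m/s)
λ = 1.74 × 10^-11 m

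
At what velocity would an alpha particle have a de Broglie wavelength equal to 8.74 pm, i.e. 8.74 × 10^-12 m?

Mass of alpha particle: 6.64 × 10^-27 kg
1.14 × 10^4 m/s

From λ = h/(mv), solve for v:

v = h/(mλ)
v = (6.626 × 10^-34 J·s) / (6.64 × 10^-27 kg × 8.74 × 10^-12 m)
v = 1.14 × 10^4 m/s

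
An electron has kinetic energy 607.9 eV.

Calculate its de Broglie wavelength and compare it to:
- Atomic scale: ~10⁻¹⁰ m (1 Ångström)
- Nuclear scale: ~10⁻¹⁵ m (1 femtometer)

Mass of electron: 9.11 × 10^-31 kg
λ = 4.97 × 10^-11 m, which is between nuclear and atomic scales.

Using λ = h/√(2mKE):

KE = 607.9 eV = 9.740 × 10^-17 J

λ = h/√(2mKE)
λ = (6.626 × 10^-34 J·s) / √(2 × 9.11 × 10^-31 kg × 9.740 × 10^-17 J)
λ = 4.97 × 10^-11 m

Comparison:
- Atomic scale (10⁻¹⁰ m): λ is 0.5× this size
- Nuclear scale (10⁻¹⁵ m): λ is 5e+04× this size

The wavelength is between nuclear and atomic scales.

This wavelength is appropriate for probing atomic structure but too large for nuclear physics experiments.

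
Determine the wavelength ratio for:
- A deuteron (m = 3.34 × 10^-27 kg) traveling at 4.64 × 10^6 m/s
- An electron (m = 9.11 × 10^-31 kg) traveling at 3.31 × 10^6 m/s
λ₁/λ₂ = 1.95 × 10^-4

Using λ = h/(mv):

λ₁ = h/(m₁v₁) = 4.28 × 10^-14 m
λ₂ = h/(m₂v₂) = 2.20 × 10^-10 m

Ratio λ₁/λ₂ = (m₂v₂)/(m₁v₁)
         = (9.11 × 10^-31 kg × 3.31 × 10^6 m/s) / (3.34 × 10^-27 kg × 4.64 × 10^6 m/s)
         = 1.95 × 10^-4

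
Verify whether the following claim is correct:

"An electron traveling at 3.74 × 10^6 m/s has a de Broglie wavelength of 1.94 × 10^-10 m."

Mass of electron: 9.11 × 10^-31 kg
True

The claim is correct.

Using λ = h/(mv):
λ = (6.626 × 10^-34 J·s) / (9.11 × 10^-31 kg × 3.74 × 10^6 m/s)
λ = 1.94 × 10^-10 m

This matches the claimed value.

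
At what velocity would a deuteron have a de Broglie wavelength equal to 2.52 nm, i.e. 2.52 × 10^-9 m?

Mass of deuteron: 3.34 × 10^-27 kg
7.87 × 10^1 m/s

From λ = h/(mv), solve for v:

v = h/(mλ)
v = (6.626 × 10^-34 J·s) / (3.34 × 10^-27 kg × 2.52 × 10^-9 m)
v = 7.87 × 10^1 m/s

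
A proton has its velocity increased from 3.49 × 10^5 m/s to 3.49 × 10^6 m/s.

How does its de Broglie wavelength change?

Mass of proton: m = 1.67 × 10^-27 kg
The wavelength decreases by a factor of 10.

Using λ = h/(mv):

Initial wavelength: λ₁ = h/(mv₁) = 1.14 × 10^-12 m
Final wavelength: λ₂ = h/(mv₂) = 1.14 × 10^-13 m

Since λ ∝ 1/v, when velocity increases by a factor of 10, the wavelength decreases by a factor of 10.

λ₂/λ₁ = v₁/v₂ = 1/10

The wavelength decreases by a factor of 10.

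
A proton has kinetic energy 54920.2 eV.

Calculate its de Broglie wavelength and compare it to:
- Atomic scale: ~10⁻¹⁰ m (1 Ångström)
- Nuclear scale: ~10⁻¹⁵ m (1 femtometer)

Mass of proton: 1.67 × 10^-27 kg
λ = 1.22 × 10^-13 m, which is between nuclear and atomic scales.

Using λ = h/√(2mKE):

KE = 54920.2 eV = 8.799 × 10^-15 J

λ = h/√(2mKE)
λ = (6.626 × 10^-34 J·s) / √(2 × 1.67 × 10^-27 kg × 8.799 × 10^-15 J)
λ = 1.22 × 10^-13 m

Comparison:
- Atomic scale (10⁻¹⁰ m): λ is 0.0012× this size
- Nuclear scale (10⁻¹⁵ m): λ is 1.2e+02× this size

The wavelength is between nuclear and atomic scales.

This wavelength is appropriate for probing atomic structure but too large for nuclear physics experiments.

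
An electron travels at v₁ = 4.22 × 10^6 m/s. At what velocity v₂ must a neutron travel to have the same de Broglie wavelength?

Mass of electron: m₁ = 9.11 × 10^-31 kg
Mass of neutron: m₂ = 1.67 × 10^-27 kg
v₂ = 2.30 × 10^3 m/s

For equal de Broglie wavelengths: λ₁ = λ₂

h/(m₁v₁) = h/(m₂v₂)
m₁v₁ = m₂v₂
v₂ = v₁ · (m₁/m₂)

v₂ = 4.22 × 10^6 m/s × (9.11 × 10^-31 kg / 1.67 × 10^-27 kg)
v₂ = 2.30 × 10^3 m/s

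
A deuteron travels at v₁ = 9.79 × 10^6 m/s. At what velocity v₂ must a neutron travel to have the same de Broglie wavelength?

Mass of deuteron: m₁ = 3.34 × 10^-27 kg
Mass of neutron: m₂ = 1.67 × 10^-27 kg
v₂ = 1.96 × 10^7 m/s

For equal de Broglie wavelengths: λ₁ = λ₂

h/(m₁v₁) = h/(m₂v₂)
m₁v₁ = m₂v₂
v₂ = v₁ · (m₁/m₂)

v₂ = 9.79 × 10^6 m/s × (3.34 × 10^-27 kg / 1.67 × 10^-27 kg)
v₂ = 1.96 × 10^7 m/s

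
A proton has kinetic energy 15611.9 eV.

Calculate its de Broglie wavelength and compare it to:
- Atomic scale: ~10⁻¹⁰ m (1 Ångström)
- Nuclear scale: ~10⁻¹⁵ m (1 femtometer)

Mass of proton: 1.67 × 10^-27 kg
λ = 2.29 × 10^-13 m, which is between nuclear and atomic scales.

Using λ = h/√(2mKE):

KE = 15611.9 eV = 2.501 × 10^-15 J

λ = h/√(2mKE)
λ = (6.626 × 10^-34 J·s) / √(2 × 1.67 × 10^-27 kg × 2.501 × 10^-15 J)
λ = 2.29 × 10^-13 m

Comparison:
- Atomic scale (10⁻¹⁰ m): λ is 0.0023× this size
- Nuclear scale (10⁻¹⁵ m): λ is 2.3e+02× this size

The wavelength is between nuclear and atomic scales.

This wavelength is appropriate for probing atomic structure but too large for nuclear physics experiments.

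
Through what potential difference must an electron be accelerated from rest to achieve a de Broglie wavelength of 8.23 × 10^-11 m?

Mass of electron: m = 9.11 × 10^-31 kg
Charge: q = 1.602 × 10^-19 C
222 V

From λ = h/√(2mqV), we solve for V:

λ² = h²/(2mqV)
V = h²/(2mqλ²)
V = (6.626 × 10^-34 J·s)² / (2 × 9.11 × 10^-31 kg × 1.602 × 10^-19 C × (8.23 × 10^-11 m)²)
V = 222 V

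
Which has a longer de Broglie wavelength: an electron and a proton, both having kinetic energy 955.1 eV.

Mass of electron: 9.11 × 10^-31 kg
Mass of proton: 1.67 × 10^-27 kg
The electron has the longer wavelength.

Using λ = h/√(2mKE):

For electron: λ₁ = h/√(2m₁KE) = 3.97 × 10^-11 m
For proton: λ₂ = h/√(2m₂KE) = 9.27 × 10^-13 m

Since λ ∝ 1/√m at constant kinetic energy, the lighter particle has the longer wavelength.

The electron has the longer de Broglie wavelength.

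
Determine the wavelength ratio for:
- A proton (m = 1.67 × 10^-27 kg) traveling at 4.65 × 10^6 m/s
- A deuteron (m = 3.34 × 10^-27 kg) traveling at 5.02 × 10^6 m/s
λ₁/λ₂ = 2.16

Using λ = h/(mv):

λ₁ = h/(m₁v₁) = 8.53 × 10^-14 m
λ₂ = h/(m₂v₂) = 3.95 × 10^-14 m

Ratio λ₁/λ₂ = (m₂v₂)/(m₁v₁)
         = (3.34 × 10^-27 kg × 5.02 × 10^6 m/s) / (1.67 × 10^-27 kg × 4.65 × 10^6 m/s)
         = 2.16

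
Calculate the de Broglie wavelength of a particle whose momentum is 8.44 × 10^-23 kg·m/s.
7.85 × 10^-12 m

Using the de Broglie relation λ = h/p:

λ = h/p
λ = (6.626 × 10^-34 J·s) / (8.44 × 10^-23 kg·m/s)
λ = 7.85 × 10^-12 m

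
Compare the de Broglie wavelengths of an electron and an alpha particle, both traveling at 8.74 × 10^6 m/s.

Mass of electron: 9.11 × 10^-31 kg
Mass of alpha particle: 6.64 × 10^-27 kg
The electron has the longer wavelength.

Using λ = h/(mv), since both particles have the same velocity, the wavelength depends only on mass.

For electron: λ₁ = h/(m₁v) = 8.32 × 10^-11 m
For alpha particle: λ₂ = h/(m₂v) = 1.14 × 10^-14 m

Since λ ∝ 1/m at constant velocity, the lighter particle has the longer wavelength.

The electron has the longer de Broglie wavelength.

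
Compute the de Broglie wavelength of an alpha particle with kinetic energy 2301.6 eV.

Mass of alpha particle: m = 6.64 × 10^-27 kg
2.99 × 10^-13 m

Using λ = h/√(2mKE):

First convert KE to Joules: KE = 2301.6 eV = 3.688 × 10^-16 J

λ = h/√(2mKE)
λ = (6.626 × 10^-34 J·s) / √(2 × 6.64 × 10^-27 kg × 3.688 × 10^-16 J)
λ = 2.99 × 10^-13 m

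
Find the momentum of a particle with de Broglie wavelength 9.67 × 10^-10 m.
6.85 × 10^-25 kg·m/s

From the de Broglie relation λ = h/p, we solve for p:

p = h/λ
p = (6.626 × 10^-34 J·s) / (9.67 × 10^-10 m)
p = 6.85 × 10^-25 kg·m/s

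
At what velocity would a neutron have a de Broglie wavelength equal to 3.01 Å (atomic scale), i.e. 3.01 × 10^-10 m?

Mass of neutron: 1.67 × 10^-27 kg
1.32 × 10^3 m/s

From λ = h/(mv), solve for v:

v = h/(mλ)
v = (6.626 × 10^-34 J·s) / (1.67 × 10^-27 kg × 3.01 × 10^-10 m)
v = 1.32 × 10^3 m/s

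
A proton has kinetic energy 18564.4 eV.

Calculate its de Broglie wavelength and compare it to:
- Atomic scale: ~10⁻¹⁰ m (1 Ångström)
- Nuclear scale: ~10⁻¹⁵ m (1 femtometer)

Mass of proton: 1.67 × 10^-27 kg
λ = 2.10 × 10^-13 m, which is between nuclear and atomic scales.

Using λ = h/√(2mKE):

KE = 18564.4 eV = 2.974 × 10^-15 J

λ = h/√(2mKE)
λ = (6.626 × 10^-34 J·s) / √(2 × 1.67 × 10^-27 kg × 2.974 × 10^-15 J)
λ = 2.10 × 10^-13 m

Comparison:
- Atomic scale (10⁻¹⁰ m): λ is 0.0021× this size
- Nuclear scale (10⁻¹⁵ m): λ is 2.1e+02× this size

The wavelength is between nuclear and atomic scales.

This wavelength is appropriate for probing atomic structure but too large for nuclear physics experiments.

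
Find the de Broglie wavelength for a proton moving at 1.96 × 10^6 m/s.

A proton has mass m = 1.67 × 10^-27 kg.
2.02 × 10^-13 m

Using the de Broglie relation λ = h/(mv):

λ = h/(mv)
λ = (6.626 × 10^-34 J·s) / (1.67 × 10^-27 kg × 1.96 × 10^6 m/s)
λ = 2.02 × 10^-13 m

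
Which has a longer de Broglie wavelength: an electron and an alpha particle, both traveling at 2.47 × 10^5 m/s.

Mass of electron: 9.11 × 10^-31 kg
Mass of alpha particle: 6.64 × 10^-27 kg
The electron has the longer wavelength.

Using λ = h/(mv), since both particles have the same velocity, the wavelength depends only on mass.

For electron: λ₁ = h/(m₁v) = 2.94 × 10^-9 m
For alpha particle: λ₂ = h/(m₂v) = 4.04 × 10^-13 m

Since λ ∝ 1/m at constant velocity, the lighter particle has the longer wavelength.

The electron has the longer de Broglie wavelength.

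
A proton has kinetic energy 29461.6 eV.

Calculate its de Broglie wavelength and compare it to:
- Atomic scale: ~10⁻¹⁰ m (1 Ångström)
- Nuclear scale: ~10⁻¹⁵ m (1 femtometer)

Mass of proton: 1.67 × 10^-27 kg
λ = 1.67 × 10^-13 m, which is between nuclear and atomic scales.

Using λ = h/√(2mKE):

KE = 29461.6 eV = 4.720 × 10^-15 J

λ = h/√(2mKE)
λ = (6.626 × 10^-34 J·s) / √(2 × 1.67 × 10^-27 kg × 4.720 × 10^-15 J)
λ = 1.67 × 10^-13 m

Comparison:
- Atomic scale (10⁻¹⁰ m): λ is 0.0017× this size
- Nuclear scale (10⁻¹⁵ m): λ is 1.7e+02× this size

The wavelength is between nuclear and atomic scales.

This wavelength is appropriate for probing atomic structure but too large for nuclear physics experiments.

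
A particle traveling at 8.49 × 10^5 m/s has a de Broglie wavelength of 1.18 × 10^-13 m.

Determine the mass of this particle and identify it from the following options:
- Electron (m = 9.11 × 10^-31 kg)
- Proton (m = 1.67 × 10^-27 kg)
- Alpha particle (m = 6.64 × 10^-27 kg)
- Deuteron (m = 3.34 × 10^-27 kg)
The particle is an alpha particle.

From λ = h/(mv), solve for mass:

m = h/(λv)
m = (6.626 × 10^-34 J·s) / (1.18 × 10^-13 m × 8.49 × 10^5 m/s)
m = 6.61 × 10^-27 kg

Comparing with the listed masses, this is closest to an alpha particle.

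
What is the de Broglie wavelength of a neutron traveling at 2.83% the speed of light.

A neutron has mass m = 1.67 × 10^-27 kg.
4.68 × 10^-14 m

Using the de Broglie relation λ = h/(mv):

v = 2.83% × c = 8.484 × 10^6 m/s

λ = h/(mv)
λ = (6.626 × 10^-34 J·s) / (1.67 × 10^-27 kg × 8.484 × 10^6 m/s)
λ = 4.68 × 10^-14 m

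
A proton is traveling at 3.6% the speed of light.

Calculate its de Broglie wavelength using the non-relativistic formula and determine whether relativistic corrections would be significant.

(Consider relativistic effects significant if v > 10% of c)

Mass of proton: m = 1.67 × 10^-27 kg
No, relativistic corrections are not needed.

Using the non-relativistic de Broglie formula λ = h/(mv):

v = 3.6% × c = 1.079 × 10^7 m/s

λ = h/(mv)
λ = (6.626 × 10^-34 J·s) / (1.67 × 10^-27 kg × 1.079 × 10^7 m/s)
λ = 3.68 × 10^-14 m

Since v = 3.6% of c < 10% of c, relativistic corrections are NOT significant and this non-relativistic result is a good approximation.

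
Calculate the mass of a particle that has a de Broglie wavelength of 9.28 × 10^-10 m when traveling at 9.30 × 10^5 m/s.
7.68 × 10^-31 kg

From the de Broglie relation λ = h/(mv), we solve for m:

m = h/(λv)
m = (6.626 × 10^-34 J·s) / (9.28 × 10^-10 m × 9.30 × 10^5 m/s)
m = 7.68 × 10^-31 kg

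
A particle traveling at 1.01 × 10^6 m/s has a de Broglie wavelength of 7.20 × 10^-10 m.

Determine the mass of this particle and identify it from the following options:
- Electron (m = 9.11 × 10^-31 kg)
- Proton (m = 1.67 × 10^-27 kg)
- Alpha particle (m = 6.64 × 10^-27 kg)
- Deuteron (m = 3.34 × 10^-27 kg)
The particle is an electron.

From λ = h/(mv), solve for mass:

m = h/(λv)
m = (6.626 × 10^-34 J·s) / (7.20 × 10^-10 m × 1.01 × 10^6 m/s)
m = 9.11 × 10^-31 kg

Comparing with the listed masses, this is closest to an electron.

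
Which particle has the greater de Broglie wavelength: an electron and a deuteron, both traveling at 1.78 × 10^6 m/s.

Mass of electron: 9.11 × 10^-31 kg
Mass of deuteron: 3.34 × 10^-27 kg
The electron has the longer wavelength.

Using λ = h/(mv), since both particles have the same velocity, the wavelength depends only on mass.

For electron: λ₁ = h/(m₁v) = 4.09 × 10^-10 m
For deuteron: λ₂ = h/(m₂v) = 1.11 × 10^-13 m

Since λ ∝ 1/m at constant velocity, the lighter particle has the longer wavelength.

The electron has the longer de Broglie wavelength.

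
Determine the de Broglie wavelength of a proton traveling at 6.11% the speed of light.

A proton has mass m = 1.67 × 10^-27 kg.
2.17 × 10^-14 m

Using the de Broglie relation λ = h/(mv):

v = 6.11% × c = 1.832 × 10^7 m/s

λ = h/(mv)
λ = (6.626 × 10^-34 J·s) / (1.67 × 10^-27 kg × 1.832 × 10^7 m/s)
λ = 2.17 × 10^-14 m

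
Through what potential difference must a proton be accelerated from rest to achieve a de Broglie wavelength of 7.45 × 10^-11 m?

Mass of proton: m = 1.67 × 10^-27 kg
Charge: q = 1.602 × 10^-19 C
1.48 × 10^-1 V

From λ = h/√(2mqV), we solve for V:

λ² = h²/(2mqV)
V = h²/(2mqλ²)
V = (6.626 × 10^-34 J·s)² / (2 × 1.67 × 10^-27 kg × 1.602 × 10^-19 C × (7.45 × 10^-11 m)²)
V = 1.48 × 10^-1 V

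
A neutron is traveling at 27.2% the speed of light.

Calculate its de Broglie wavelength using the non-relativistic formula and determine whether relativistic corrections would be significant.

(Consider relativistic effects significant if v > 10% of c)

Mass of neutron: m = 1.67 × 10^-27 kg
Yes, relativistic corrections are needed.

Using the non-relativistic de Broglie formula λ = h/(mv):

v = 27.2% × c = 8.154 × 10^7 m/s

λ = h/(mv)
λ = (6.626 × 10^-34 J·s) / (1.67 × 10^-27 kg × 8.154 × 10^7 m/s)
λ = 4.87 × 10^-15 m

Since v = 27.2% of c > 10% of c, relativistic corrections ARE significant and the actual wavelength would differ from this non-relativistic estimate.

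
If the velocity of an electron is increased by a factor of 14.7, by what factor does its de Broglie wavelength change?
The wavelength decreases by a factor of 14.7.

From λ = h/(mv), the wavelength is inversely proportional to velocity:

λ ∝ 1/v

If v → 14.7v, then λ → λ/14.7

When velocity is increased by a factor of 14.7, the wavelength decreases by a factor of 14.7.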